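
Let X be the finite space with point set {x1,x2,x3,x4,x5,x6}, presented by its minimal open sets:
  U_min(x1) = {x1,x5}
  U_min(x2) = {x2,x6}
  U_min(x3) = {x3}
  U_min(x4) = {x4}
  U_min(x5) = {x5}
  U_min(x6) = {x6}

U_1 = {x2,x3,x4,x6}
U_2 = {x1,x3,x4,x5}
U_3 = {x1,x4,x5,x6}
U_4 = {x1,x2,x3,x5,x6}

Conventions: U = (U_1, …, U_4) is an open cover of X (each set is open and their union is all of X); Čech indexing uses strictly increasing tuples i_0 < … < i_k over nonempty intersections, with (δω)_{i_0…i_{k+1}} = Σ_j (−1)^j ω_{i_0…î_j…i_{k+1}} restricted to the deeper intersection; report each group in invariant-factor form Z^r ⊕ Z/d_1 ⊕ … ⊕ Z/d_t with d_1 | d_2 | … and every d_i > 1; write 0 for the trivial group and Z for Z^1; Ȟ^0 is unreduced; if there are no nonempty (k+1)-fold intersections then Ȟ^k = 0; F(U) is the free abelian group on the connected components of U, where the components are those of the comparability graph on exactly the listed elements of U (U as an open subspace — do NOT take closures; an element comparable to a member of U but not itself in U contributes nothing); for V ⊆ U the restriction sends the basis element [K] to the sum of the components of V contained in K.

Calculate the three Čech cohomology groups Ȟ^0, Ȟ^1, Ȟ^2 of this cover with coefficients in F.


Ȟ^0 = Z^4,  Ȟ^1 = 0,  Ȟ^2 = 0

nerve of the cover:
  U12={x3,x4} U13={x4,x6} U14={x2,x3,x6} U23={x1,x4,x5} U24={x1,x3,x5} U34={x1,x5,x6}
  U123={x4} U124={x3} U134={x6} U234={x1,x5}
components per intersection:
  U1: {x2,x6} {x3} {x4}
  U2: {x1,x5} {x3} {x4}
  U3: {x1,x5} {x4} {x6}
  U4: {x1,x5} {x2,x6} {x3}
  U12: {x3} {x4}
  U13: {x4} {x6}
  U14: {x2,x6} {x3}
  U23: {x1,x5} {x4}
  U24: {x1,x5} {x3}
  U34: {x1,x5} {x6}
  U123: {x4}
  U124: {x3}
  U134: {x6}
  U234: {x1,x5}
C dims 12,12,4; δ0: rk 8, SNF 1^8; δ1: rk 4, SNF 1^4
Ȟ^0 = (12 − 8) − 0 = 4, so Ȟ^0 ≅ Z^4
Ȟ^1 = (12 − 4) − 8 = 0, so Ȟ^1 ≅ 0
Ȟ^2 = (4 − 0) − 4 = 0, so Ȟ^2 ≅ 0


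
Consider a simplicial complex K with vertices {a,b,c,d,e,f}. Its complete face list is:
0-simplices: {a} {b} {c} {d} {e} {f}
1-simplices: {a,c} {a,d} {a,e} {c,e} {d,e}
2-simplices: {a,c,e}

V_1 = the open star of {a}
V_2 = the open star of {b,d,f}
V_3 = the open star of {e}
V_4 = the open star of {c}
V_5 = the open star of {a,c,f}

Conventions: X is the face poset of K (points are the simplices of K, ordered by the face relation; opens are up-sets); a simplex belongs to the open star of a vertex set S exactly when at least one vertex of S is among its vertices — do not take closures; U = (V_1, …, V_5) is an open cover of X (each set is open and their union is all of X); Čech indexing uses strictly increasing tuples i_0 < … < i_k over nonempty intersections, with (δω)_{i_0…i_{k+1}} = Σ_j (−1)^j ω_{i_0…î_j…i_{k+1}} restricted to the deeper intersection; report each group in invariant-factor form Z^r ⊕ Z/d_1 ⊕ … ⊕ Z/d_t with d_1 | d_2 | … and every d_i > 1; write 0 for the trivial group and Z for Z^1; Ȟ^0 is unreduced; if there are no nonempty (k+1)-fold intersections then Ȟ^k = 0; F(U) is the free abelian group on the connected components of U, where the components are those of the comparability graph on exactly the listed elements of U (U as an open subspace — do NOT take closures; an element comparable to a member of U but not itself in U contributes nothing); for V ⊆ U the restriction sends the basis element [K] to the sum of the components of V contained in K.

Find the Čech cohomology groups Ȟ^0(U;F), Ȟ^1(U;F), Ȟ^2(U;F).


Ȟ^0(U;F) ≅ Z^3; Ȟ^1(U;F) ≅ Z; Ȟ^2(U;F) ≅ 0

intersection data:
  V1={{a},{a,c},{a,d},{a,e},{a,c,e}} V2={{b},{d},{f},{a,d},{d,e}} V3={{e},{a,e},{c,e},{d,e},{a,c,e}} V4={{c},{a,c},{c,e},{a,c,e}} V5={{a},{c},{f},{a,c},{a,d},{a,e},{c,e},{a,c,e}}
  V12={{a,d}} V13={{a,e},{a,c,e}} V14={{a,c},{a,c,e}} V15={{a},{a,c},{a,d},{a,e},{a,c,e}} V23={{d,e}} V25={{f},{a,d}} V34={{c,e},{a,c,e}} V35={{a,e},{c,e},{a,c,e}} V45={{c},{a,c},{c,e},{a,c,e}}
  V125={{a,d}} V134={{a,c,e}} V135={{a,e},{a,c,e}} V145={{a,c},{a,c,e}} V345={{c,e},{a,c,e}}
  V1345={{a,c,e}}
components per intersection:
  V1: {{a},{a,c},{a,d},{a,e},{a,c,e}}
  V2: {{b}} {{d},{a,d},{d,e}} {{f}}
  V3: {{e},{a,e},{c,e},{d,e},{a,c,e}}
  V4: {{c},{a,c},{c,e},{a,c,e}}
  V5: {{a},{c},{a,c},{a,d},{a,e},{c,e},{a,c,e}} {{f}}
  V12: {{a,d}}
  V13: {{a,e},{a,c,e}}
  V14: {{a,c},{a,c,e}}
  V15: {{a},{a,c},{a,d},{a,e},{a,c,e}}
  V23: {{d,e}}
  V25: {{f}} {{a,d}}
  V34: {{c,e},{a,c,e}}
  V35: {{a,e},{c,e},{a,c,e}}
  V45: {{c},{a,c},{c,e},{a,c,e}}
  V125: {{a,d}}
  V134: {{a,c,e}}
  V135: {{a,e},{a,c,e}}
  V145: {{a,c},{a,c,e}}
  V345: {{c,e},{a,c,e}}
  V1345: {{a,c,e}}
C dims 8,10,5,1; δ0: rk 5, SNF 1^5; δ1: rk 4, SNF 1^4; δ2: rk 1, SNF 1^1
Ȟ^0 = (8 − 5) − 0 = 3, so Ȟ^0 ≅ Z^3
Ȟ^1 = (10 − 4) − 5 = 1, so Ȟ^1 ≅ Z
Ȟ^2 = (5 − 1) − 4 = 0, so Ȟ^2 ≅ 0


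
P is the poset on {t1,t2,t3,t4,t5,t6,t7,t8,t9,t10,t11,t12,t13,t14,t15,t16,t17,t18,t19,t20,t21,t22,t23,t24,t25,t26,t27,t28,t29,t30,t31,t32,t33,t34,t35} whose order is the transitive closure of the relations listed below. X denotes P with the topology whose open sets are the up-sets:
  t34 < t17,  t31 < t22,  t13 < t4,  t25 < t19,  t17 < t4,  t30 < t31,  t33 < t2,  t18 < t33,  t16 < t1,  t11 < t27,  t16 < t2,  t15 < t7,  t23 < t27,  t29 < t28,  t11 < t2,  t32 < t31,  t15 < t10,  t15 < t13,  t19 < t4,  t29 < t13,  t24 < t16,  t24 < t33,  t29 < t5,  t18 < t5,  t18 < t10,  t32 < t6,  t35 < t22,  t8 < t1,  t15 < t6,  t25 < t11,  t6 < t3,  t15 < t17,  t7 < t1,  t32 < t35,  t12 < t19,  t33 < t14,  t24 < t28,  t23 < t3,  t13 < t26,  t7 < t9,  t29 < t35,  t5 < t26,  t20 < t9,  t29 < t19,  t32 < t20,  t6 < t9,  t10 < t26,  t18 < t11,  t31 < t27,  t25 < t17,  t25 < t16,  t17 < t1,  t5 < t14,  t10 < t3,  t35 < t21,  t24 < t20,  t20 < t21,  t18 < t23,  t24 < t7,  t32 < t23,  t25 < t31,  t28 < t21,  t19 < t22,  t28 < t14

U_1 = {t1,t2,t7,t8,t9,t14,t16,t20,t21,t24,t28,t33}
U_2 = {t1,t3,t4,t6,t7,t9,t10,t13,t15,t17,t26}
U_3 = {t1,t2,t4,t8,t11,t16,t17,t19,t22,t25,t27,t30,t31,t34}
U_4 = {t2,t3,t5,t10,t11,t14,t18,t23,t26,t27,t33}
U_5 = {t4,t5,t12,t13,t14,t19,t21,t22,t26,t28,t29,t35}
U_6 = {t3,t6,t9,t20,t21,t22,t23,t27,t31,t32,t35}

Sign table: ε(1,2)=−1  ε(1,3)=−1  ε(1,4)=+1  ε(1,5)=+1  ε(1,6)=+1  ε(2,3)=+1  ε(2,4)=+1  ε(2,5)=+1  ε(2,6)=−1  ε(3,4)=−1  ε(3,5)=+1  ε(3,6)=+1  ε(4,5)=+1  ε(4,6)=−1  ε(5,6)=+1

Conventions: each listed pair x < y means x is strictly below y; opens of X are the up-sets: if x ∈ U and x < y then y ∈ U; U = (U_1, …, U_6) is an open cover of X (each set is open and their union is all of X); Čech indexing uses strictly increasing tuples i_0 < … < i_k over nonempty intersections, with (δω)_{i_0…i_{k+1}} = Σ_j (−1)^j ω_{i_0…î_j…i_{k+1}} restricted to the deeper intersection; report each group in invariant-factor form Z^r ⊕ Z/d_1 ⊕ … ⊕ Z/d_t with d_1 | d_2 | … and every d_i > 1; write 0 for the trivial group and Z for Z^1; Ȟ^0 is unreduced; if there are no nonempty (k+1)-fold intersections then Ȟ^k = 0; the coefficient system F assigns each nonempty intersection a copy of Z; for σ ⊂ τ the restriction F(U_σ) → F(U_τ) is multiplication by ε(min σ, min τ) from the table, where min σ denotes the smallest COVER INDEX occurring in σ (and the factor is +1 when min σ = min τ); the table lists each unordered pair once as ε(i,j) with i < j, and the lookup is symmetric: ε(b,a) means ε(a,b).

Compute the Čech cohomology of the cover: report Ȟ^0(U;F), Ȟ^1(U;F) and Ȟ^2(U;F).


Ȟ^0 = 0; Ȟ^1 = Z/2; Ȟ^2 = Z

nerve simplices:
  U12={t1,t7,t9} U13={t1,t2,t8,t16} U14={t2,t14,t33} U15={t14,t21,t28} U16={t9,t20,t21} U23={t1,t4,t17} U24={t3,t10,t26} U25={t4,t13,t26} U26={t3,t6,t9} U34={t2,t11,t27} U35={t4,t19,t22} U36={t22,t27,t31} U45={t5,t14,t26} U46={t3,t23,t27} U56={t21,t22,t35}
  U123={t1} U126={t9} U134={t2} U145={t14} U156={t21} U235={t4} U245={t26} U246={t3} U346={t27} U356={t22}
C dims 6,15,10; δ0: rk 6, SNF 1^5·2; δ1: rk 9, SNF 1^9
degree 0: 6−6−0 = 0 → Ȟ^0 ≅ 0
degree 1: 15−9−6 = 0 plus torsion [2] → Ȟ^1 ≅ Z/2
degree 2: 10−0−9 = 1 → Ȟ^2 ≅ Z


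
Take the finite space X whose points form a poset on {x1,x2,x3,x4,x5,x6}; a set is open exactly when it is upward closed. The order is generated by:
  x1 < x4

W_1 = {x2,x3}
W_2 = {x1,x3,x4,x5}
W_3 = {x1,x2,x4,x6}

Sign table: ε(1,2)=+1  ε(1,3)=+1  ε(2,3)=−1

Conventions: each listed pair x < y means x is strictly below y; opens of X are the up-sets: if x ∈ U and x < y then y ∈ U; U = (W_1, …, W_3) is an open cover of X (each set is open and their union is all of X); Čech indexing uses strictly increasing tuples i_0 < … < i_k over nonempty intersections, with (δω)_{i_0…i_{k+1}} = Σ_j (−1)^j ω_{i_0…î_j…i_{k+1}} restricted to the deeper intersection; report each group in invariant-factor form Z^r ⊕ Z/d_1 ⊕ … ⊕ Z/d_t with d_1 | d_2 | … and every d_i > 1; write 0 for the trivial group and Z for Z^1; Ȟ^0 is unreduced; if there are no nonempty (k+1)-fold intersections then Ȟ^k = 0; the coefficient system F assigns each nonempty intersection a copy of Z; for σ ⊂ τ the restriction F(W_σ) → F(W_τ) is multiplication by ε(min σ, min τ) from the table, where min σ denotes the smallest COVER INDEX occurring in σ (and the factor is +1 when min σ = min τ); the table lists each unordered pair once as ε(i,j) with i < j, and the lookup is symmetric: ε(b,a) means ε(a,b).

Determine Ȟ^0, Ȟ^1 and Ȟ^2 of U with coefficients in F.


cover nerve:
  W12={x3} W13={x2} W23={x1,x4}
C dims 3,3; δ0: rk 3, SNF 1^2·2
Ȟ^0: (3−3)−0=0 ⇒ 0
Ȟ^1: (3−0)−3=0 plus torsion [2] ⇒ Z/2
Ȟ^2: (0−0)−0=0 ⇒ 0

Ȟ^0 = 0, Ȟ^1 = Z/2, Ȟ^2 = 0


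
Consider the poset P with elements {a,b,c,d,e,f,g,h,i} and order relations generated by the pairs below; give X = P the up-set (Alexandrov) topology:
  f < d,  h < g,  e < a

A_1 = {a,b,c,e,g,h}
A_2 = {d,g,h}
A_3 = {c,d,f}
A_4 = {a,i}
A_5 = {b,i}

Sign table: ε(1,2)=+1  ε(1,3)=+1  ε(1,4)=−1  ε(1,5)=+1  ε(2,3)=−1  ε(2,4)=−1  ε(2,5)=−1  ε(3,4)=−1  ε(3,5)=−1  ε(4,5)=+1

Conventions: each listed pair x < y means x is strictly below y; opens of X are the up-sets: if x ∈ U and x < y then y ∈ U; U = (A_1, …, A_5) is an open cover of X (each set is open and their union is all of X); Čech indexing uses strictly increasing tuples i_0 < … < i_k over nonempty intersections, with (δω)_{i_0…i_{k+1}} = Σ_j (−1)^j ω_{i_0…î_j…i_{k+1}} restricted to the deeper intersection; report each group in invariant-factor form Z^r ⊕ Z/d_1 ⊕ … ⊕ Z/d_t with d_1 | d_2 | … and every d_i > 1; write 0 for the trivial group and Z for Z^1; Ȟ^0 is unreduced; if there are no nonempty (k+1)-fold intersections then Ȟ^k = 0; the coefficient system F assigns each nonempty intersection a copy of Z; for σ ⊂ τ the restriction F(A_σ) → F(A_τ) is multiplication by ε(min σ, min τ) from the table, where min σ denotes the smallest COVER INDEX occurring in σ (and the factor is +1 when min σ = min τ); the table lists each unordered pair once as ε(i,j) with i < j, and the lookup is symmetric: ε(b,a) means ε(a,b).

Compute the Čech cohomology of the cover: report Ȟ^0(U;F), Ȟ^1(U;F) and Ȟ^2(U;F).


Ȟ^0 = 0, Ȟ^1 = Z ⊕ Z/2, Ȟ^2 = 0

intersection data:
  A12={g,h} A13={c} A14={a} A15={b} A23={d} A45={i}
C dims 5,6; δ0: rk 5, SNF 1^4·2
Ȟ^0 = (5 − 5) − 0 = 0, so Ȟ^0 ≅ 0
Ȟ^1 = (6 − 0) − 5 = 1 plus torsion [2], so Ȟ^1 ≅ Z ⊕ Z/2
Ȟ^2 = (0 − 0) − 0 = 0, so Ȟ^2 ≅ 0


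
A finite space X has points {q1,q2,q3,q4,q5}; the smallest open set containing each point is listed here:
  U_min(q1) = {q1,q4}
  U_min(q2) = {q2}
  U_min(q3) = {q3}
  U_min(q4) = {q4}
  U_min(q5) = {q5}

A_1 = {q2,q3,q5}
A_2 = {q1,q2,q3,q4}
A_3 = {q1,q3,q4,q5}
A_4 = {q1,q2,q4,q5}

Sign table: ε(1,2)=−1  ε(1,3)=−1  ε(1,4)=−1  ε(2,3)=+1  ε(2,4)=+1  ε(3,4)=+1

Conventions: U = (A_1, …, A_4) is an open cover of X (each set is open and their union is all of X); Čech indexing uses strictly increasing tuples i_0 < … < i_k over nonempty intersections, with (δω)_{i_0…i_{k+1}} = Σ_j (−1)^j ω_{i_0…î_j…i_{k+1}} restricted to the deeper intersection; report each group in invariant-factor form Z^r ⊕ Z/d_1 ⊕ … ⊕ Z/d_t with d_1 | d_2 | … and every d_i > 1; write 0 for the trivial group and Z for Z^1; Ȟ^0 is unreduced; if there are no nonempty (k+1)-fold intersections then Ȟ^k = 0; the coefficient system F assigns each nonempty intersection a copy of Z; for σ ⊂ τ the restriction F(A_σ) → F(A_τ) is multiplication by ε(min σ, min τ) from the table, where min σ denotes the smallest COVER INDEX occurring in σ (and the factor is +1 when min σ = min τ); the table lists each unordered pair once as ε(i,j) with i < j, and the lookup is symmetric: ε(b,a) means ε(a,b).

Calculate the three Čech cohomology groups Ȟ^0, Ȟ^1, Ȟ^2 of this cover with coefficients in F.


Ȟ^0(U;F) ≅ Z,  Ȟ^1(U;F) ≅ 0,  Ȟ^2(U;F) ≅ Z

nonempty intersections:
  A12={q2,q3} A13={q3,q5} A14={q2,q5} A23={q1,q3,q4} A24={q1,q2,q4} A34={q1,q4,q5}
  A123={q3} A124={q2} A134={q5} A234={q1,q4}
C dims 4,6,4; δ0: rk 3, SNF 1^3; δ1: rk 3, SNF 1^3
Ȟ^0: (4−3)−0=1 ⇒ Z
Ȟ^1: (6−3)−3=0 ⇒ 0
Ȟ^2: (4−0)−3=1 ⇒ Z


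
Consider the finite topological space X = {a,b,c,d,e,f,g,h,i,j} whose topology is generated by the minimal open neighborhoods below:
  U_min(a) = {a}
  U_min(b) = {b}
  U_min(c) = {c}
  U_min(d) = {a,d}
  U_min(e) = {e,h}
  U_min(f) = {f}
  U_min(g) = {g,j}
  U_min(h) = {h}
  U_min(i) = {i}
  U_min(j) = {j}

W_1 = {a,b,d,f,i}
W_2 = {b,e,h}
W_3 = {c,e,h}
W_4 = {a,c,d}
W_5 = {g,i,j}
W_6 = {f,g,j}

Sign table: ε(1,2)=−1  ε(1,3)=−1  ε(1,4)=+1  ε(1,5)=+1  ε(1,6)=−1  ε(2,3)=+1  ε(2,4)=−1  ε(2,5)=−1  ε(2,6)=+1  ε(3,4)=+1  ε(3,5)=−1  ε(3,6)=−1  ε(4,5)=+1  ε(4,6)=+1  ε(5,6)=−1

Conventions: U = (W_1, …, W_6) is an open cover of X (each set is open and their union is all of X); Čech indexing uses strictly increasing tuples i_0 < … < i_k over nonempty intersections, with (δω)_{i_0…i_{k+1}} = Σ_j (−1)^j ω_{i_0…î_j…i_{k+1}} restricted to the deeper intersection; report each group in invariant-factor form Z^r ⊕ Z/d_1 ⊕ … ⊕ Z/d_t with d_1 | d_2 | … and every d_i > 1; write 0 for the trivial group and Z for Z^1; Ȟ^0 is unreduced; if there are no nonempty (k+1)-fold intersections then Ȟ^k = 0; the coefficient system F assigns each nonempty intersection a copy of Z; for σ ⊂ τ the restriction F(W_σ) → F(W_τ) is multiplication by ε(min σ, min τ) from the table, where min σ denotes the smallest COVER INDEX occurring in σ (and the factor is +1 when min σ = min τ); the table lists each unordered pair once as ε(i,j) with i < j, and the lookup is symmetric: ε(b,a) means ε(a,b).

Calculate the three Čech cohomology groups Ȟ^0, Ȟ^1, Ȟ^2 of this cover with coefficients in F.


Ȟ^0(U;F) ≅ 0, Ȟ^1(U;F) ≅ Z ⊕ Z/2, Ȟ^2(U;F) ≅ 0

nonempty overlaps:
  W12={b} W14={a,d} W15={i} W16={f} W23={e,h} W34={c} W56={g,j}
C dims 6,7; δ0: rk 6, SNF 1^5·2
degree 0: 6−6−0 = 0 → Ȟ^0 ≅ 0
degree 1: 7−0−6 = 1 plus torsion [2] → Ȟ^1 ≅ Z ⊕ Z/2
degree 2: 0−0−0 = 0 → Ȟ^2 ≅ 0


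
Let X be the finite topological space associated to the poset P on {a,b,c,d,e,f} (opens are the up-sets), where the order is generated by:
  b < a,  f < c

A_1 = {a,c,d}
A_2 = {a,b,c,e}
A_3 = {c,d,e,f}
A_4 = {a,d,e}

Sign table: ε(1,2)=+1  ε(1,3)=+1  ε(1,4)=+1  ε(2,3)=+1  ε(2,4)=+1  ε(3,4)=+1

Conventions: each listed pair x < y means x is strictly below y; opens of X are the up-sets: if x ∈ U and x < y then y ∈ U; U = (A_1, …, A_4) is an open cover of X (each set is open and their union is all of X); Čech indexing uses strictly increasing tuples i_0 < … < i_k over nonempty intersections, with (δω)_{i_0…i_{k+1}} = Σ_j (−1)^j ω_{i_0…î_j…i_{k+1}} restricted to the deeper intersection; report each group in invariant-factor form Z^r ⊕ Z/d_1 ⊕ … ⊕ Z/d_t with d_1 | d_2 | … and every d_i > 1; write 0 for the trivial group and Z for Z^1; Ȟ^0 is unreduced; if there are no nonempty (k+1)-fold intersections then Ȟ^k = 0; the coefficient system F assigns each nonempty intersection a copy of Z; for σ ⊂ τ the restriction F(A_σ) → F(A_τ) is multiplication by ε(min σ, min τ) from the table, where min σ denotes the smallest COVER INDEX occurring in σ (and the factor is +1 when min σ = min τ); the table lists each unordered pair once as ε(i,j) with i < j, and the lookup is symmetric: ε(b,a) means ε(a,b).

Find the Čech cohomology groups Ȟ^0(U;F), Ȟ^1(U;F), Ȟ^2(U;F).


Ȟ^0 = Z,  Ȟ^1 = 0,  Ȟ^2 = Z

nonempty overlaps:
  A12={a,c} A13={c,d} A14={a,d} A23={c,e} A24={a,e} A34={d,e}
  A123={c} A124={a} A134={d} A234={e}
C dims 4,6,4; δ0: rk 3, SNF 1^3; δ1: rk 3, SNF 1^3
degree 0: 4−3−0 = 1 → Ȟ^0 ≅ Z
degree 1: 6−3−3 = 0 → Ȟ^1 ≅ 0
degree 2: 4−0−3 = 1 → Ȟ^2 ≅ Z


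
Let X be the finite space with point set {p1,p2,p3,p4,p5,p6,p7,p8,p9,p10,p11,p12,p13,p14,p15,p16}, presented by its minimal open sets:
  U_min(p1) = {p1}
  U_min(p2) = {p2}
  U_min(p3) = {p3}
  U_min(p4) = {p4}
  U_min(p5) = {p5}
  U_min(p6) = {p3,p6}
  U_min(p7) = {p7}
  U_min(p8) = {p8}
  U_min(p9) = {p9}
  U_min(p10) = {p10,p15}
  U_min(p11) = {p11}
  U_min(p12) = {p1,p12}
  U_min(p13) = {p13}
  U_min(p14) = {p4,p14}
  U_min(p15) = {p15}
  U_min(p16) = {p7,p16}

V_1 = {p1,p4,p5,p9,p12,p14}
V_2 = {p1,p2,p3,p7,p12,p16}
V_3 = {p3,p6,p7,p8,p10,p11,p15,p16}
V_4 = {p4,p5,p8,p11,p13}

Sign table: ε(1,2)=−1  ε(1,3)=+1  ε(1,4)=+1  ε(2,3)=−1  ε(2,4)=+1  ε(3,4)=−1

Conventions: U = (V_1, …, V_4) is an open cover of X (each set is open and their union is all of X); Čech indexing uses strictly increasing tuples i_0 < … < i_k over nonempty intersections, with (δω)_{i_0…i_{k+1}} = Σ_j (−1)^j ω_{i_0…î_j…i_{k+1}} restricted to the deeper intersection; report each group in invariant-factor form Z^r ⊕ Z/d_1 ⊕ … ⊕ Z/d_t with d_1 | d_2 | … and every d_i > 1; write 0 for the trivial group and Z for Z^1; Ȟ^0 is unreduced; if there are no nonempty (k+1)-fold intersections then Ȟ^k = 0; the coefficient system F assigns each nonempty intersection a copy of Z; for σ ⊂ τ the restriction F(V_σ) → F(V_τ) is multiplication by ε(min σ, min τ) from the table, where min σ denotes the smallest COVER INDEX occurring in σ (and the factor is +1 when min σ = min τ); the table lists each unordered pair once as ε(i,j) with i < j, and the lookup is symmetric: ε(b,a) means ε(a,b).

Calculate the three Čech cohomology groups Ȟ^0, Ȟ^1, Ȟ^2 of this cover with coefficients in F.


Ȟ^0 ≅ 0,  Ȟ^1 ≅ Z/2,  Ȟ^2 ≅ 0

nonempty overlaps:
  V12={p1,p12} V14={p4,p5} V23={p3,p7,p16} V34={p8,p11}
C dims 4,4; δ0: rk 4, SNF 1^3·2
degree 0: 4−4−0 = 0 → Ȟ^0 ≅ 0
degree 1: 4−0−4 = 0 plus torsion [2] → Ȟ^1 ≅ Z/2
degree 2: 0−0−0 = 0 → Ȟ^2 ≅ 0


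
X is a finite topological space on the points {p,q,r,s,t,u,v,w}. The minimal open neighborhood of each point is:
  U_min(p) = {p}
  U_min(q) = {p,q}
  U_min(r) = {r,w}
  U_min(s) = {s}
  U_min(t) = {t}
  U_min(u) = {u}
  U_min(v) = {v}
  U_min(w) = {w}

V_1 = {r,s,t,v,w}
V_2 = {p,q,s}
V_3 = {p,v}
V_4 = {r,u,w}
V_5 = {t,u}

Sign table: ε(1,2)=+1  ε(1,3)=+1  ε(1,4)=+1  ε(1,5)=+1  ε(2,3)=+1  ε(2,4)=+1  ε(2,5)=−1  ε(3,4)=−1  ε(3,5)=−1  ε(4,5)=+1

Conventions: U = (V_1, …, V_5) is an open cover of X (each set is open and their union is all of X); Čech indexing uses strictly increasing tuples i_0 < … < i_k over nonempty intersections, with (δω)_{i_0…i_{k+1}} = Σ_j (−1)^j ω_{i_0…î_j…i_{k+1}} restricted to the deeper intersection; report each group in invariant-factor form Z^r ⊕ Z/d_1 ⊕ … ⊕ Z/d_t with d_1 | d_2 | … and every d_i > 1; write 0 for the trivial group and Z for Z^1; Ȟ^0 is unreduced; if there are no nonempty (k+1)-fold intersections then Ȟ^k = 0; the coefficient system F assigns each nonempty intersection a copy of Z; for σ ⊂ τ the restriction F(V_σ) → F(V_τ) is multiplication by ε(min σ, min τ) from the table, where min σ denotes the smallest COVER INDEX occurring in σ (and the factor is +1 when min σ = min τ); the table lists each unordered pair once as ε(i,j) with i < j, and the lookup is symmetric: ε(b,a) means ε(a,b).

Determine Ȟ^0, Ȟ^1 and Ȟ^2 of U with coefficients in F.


Ȟ^0 = Z, Ȟ^1 = Z^2 and Ȟ^2 = 0

intersection data:
  V12={s} V13={v} V14={r,w} V15={t} V23={p} V45={u}
C dims 5,6; δ0: rk 4, SNF 1^4
Ȟ^0 = (5 − 4) − 0 = 1, so Ȟ^0 ≅ Z
Ȟ^1 = (6 − 0) − 4 = 2, so Ȟ^1 ≅ Z^2
Ȟ^2 = (0 − 0) − 0 = 0, so Ȟ^2 ≅ 0


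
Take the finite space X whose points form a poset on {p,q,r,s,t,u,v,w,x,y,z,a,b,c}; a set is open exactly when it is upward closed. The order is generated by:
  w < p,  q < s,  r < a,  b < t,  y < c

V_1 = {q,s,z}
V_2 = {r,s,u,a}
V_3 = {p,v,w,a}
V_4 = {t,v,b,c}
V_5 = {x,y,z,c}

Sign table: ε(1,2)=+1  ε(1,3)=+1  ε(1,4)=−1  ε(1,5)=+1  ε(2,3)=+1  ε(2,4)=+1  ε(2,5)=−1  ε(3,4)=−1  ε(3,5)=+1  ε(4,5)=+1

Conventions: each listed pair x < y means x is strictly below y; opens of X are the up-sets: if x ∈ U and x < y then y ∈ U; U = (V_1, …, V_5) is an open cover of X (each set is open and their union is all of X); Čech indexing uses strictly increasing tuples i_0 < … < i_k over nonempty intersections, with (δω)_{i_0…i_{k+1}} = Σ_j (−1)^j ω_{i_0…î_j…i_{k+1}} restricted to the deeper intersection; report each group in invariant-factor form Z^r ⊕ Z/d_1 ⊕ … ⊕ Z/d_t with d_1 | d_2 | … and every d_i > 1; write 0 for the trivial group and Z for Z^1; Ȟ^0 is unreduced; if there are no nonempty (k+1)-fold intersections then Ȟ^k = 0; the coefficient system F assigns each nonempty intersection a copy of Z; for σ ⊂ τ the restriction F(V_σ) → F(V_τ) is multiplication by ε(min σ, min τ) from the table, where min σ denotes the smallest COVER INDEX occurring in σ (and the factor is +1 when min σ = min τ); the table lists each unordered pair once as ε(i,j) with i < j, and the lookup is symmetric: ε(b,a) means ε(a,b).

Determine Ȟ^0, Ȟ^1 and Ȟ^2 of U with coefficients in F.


cover nerve:
  V12={s} V15={z} V23={a} V34={v} V45={c}
C dims 5,5; δ0: rk 5, SNF 1^4·2
Ȟ^0: (5−5)−0=0 ⇒ 0
Ȟ^1: (5−0)−5=0 plus torsion [2] ⇒ Z/2
Ȟ^2: (0−0)−0=0 ⇒ 0

Ȟ^0 = 0, Ȟ^1 = Z/2 and Ȟ^2 = 0


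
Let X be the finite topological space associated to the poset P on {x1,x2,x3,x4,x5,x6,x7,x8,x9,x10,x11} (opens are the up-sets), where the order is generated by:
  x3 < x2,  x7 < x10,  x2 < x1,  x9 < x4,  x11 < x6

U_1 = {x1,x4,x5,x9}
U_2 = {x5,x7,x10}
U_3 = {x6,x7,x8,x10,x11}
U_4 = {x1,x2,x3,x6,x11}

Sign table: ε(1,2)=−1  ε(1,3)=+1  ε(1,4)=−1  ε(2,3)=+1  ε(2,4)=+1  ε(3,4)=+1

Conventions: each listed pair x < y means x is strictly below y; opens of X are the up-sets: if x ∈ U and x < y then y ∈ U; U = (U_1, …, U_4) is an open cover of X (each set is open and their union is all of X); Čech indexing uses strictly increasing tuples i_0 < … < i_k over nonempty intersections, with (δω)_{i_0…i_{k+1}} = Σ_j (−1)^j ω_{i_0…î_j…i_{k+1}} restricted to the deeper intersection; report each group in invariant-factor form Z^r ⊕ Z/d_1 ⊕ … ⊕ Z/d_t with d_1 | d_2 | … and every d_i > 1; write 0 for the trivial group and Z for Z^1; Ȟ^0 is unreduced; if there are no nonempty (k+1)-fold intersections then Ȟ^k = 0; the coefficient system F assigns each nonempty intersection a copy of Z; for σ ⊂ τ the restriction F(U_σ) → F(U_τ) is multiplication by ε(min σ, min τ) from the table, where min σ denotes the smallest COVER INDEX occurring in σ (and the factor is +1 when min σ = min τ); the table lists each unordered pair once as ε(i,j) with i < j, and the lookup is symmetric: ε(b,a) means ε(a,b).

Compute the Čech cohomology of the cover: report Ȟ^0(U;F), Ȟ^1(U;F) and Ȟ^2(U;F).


intersection data:
  U12={x5} U14={x1} U23={x7,x10} U34={x6,x11}
C dims 4,4; δ0: rk 3, SNF 1^3
Ȟ^0 = (4 − 3) − 0 = 1, so Ȟ^0 ≅ Z
Ȟ^1 = (4 − 0) − 3 = 1, so Ȟ^1 ≅ Z
Ȟ^2 = (0 − 0) − 0 = 0, so Ȟ^2 ≅ 0

Ȟ^0 = Z, Ȟ^1 = Z and Ȟ^2 = 0


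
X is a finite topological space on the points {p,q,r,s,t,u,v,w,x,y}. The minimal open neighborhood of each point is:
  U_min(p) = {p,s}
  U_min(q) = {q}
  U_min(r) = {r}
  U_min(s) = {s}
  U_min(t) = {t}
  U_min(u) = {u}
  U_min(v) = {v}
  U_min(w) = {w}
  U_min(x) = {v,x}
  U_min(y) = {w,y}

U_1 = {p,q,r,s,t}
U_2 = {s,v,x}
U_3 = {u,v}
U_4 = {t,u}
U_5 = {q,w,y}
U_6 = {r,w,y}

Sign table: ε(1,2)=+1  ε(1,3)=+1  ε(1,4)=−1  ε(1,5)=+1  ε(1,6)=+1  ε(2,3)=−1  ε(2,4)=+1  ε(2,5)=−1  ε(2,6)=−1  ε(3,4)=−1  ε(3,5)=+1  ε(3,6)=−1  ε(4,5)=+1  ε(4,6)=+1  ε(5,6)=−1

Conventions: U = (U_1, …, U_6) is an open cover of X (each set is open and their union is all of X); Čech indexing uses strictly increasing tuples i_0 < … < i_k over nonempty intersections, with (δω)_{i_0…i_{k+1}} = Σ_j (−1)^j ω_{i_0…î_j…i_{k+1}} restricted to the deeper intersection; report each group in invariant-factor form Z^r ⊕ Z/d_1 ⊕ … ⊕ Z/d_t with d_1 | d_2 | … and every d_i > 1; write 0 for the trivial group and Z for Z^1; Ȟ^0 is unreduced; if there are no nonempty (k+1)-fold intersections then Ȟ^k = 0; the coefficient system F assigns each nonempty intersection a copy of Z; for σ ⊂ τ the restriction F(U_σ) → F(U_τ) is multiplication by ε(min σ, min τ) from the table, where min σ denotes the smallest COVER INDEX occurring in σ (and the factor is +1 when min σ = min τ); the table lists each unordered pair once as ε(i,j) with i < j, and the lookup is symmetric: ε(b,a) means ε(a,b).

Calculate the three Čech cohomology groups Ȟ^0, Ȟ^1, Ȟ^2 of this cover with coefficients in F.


Ȟ^0 ≅ 0; Ȟ^1 ≅ Z ⊕ Z/2; Ȟ^2 ≅ 0

intersection data:
  U12={s} U14={t} U15={q} U16={r} U23={v} U34={u} U56={w,y}
C dims 6,7; δ0: rk 6, SNF 1^5·2
Ȟ^0 = (6 − 6) − 0 = 0, so Ȟ^0 ≅ 0
Ȟ^1 = (7 − 0) − 6 = 1 plus torsion [2], so Ȟ^1 ≅ Z ⊕ Z/2
Ȟ^2 = (0 − 0) − 0 = 0, so Ȟ^2 ≅ 0


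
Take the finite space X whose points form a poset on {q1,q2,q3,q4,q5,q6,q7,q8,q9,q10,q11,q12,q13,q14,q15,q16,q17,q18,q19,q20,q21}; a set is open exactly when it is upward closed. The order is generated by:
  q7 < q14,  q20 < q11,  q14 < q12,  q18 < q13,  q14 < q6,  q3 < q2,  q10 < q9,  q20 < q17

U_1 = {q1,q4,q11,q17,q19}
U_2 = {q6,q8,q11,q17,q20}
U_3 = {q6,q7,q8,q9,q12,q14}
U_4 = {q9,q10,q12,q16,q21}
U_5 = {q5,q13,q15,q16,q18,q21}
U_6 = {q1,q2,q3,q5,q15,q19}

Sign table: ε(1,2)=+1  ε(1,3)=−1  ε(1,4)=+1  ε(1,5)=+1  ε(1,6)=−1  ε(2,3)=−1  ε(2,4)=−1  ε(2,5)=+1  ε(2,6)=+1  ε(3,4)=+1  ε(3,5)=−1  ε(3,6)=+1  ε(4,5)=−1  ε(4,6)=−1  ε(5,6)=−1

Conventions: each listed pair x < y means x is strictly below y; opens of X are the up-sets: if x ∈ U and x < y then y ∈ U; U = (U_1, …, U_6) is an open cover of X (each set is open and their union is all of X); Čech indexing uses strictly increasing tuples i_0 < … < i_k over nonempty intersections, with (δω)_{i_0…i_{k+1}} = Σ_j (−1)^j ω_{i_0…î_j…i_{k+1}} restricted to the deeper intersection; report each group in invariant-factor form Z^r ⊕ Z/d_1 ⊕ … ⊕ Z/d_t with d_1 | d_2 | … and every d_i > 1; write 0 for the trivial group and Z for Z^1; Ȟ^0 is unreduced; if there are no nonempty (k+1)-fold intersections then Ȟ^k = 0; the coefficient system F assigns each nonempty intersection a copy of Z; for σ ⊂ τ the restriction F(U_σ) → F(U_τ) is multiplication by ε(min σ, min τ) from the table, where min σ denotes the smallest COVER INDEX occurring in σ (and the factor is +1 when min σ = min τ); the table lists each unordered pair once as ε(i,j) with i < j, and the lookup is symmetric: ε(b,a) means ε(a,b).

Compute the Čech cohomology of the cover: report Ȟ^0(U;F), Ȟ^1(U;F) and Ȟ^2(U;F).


intersection data:
  U12={q11,q17} U16={q1,q19} U23={q6,q8} U34={q9,q12} U45={q16,q21} U56={q5,q15}
C dims 6,6; δ0: rk 5, SNF 1^5
Ȟ^0 = (6 − 5) − 0 = 1, so Ȟ^0 ≅ Z
Ȟ^1 = (6 − 0) − 5 = 1, so Ȟ^1 ≅ Z
Ȟ^2 = (0 − 0) − 0 = 0, so Ȟ^2 ≅ 0

Ȟ^0 = Z, Ȟ^1 = Z, Ȟ^2 = 0


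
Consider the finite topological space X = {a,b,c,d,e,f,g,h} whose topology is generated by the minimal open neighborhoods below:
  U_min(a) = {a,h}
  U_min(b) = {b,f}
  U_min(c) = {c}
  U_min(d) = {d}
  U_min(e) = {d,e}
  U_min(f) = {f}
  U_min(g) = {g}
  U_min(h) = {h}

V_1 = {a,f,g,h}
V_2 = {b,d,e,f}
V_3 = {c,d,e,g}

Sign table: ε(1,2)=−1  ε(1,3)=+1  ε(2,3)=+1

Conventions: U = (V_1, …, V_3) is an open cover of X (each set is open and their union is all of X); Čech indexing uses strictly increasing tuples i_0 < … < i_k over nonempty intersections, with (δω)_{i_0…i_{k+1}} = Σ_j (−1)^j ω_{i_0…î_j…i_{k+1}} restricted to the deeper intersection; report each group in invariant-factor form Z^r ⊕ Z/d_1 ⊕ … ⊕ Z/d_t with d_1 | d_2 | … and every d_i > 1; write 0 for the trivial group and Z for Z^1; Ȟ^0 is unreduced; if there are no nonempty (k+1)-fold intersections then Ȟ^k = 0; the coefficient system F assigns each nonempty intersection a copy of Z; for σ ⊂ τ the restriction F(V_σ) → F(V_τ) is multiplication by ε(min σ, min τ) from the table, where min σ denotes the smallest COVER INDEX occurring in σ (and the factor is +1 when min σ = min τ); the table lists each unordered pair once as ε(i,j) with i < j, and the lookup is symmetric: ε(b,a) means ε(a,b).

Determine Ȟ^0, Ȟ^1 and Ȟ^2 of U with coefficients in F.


cover nerve:
  V12={f} V13={g} V23={d,e}
C dims 3,3; δ0: rk 3, SNF 1^2·2
Ȟ^0: (3−3)−0=0 ⇒ 0
Ȟ^1: (3−0)−3=0 plus torsion [2] ⇒ Z/2
Ȟ^2: (0−0)−0=0 ⇒ 0

Ȟ^0(U;F) ≅ 0; Ȟ^1(U;F) ≅ Z/2; Ȟ^2(U;F) ≅ 0


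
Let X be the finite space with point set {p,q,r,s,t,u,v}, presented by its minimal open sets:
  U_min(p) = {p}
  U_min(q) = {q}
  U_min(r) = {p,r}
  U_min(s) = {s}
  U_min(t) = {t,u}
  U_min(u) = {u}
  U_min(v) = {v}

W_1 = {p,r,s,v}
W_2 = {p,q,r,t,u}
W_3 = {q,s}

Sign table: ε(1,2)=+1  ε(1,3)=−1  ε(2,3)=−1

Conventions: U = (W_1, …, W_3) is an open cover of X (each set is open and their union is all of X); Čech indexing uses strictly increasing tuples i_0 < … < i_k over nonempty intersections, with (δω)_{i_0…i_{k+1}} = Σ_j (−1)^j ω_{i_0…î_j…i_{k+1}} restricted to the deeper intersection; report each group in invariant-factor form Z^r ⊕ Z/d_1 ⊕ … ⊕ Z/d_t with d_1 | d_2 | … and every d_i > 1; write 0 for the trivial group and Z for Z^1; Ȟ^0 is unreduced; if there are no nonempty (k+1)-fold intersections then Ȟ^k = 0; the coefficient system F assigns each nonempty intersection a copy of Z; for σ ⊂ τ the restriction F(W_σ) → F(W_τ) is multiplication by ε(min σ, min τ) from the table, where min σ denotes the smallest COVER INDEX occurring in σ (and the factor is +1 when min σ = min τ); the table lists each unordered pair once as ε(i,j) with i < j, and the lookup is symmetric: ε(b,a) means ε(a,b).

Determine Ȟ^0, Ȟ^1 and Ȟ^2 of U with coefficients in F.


Ȟ^0 ≅ Z,  Ȟ^1 ≅ Z,  Ȟ^2 ≅ 0

intersection data:
  W12={p,r} W13={s} W23={q}
C dims 3,3; δ0: rk 2, SNF 1^2
Ȟ^0 = (3 − 2) − 0 = 1, so Ȟ^0 ≅ Z
Ȟ^1 = (3 − 0) − 2 = 1, so Ȟ^1 ≅ Z
Ȟ^2 = (0 − 0) − 0 = 0, so Ȟ^2 ≅ 0


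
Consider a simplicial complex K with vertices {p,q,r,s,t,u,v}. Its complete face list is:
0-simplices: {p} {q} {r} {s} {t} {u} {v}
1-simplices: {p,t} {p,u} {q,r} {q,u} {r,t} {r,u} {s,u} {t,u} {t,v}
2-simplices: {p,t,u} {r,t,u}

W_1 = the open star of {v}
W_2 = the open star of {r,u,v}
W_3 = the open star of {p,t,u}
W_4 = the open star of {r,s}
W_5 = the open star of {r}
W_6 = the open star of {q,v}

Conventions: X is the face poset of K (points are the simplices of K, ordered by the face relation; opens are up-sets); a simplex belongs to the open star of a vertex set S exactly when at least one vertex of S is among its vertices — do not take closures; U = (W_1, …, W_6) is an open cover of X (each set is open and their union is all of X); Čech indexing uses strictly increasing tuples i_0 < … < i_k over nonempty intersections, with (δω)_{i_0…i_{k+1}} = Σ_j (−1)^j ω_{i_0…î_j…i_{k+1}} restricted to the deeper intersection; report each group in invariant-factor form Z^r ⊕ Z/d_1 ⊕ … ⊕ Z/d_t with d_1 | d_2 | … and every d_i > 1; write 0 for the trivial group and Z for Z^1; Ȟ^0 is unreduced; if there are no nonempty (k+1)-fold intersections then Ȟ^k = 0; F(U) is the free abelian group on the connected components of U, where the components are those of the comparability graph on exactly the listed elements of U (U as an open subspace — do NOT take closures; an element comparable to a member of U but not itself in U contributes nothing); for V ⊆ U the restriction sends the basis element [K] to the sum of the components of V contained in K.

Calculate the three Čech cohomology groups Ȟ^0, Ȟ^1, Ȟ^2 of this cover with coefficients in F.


Ȟ^0(U;F) ≅ Z,  Ȟ^1(U;F) ≅ Z,  Ȟ^2(U;F) ≅ 0

nerve simplices:
  W1={{v},{t,v}} W2={{r},{u},{v},{p,u},{q,r},{q,u},{r,t},{r,u},{s,u},{t,u},{t,v},{p,t,u},{r,t,u}} W3={{p},{t},{u},{p,t},{p,u},{q,u},{r,t},{r,u},{s,u},{t,u},{t,v},{p,t,u},{r,t,u}} W4={{r},{s},{q,r},{r,t},{r,u},{s,u},{r,t,u}} W5={{r},{q,r},{r,t},{r,u},{r,t,u}} W6={{q},{v},{q,r},{q,u},{t,v}}
  W12={{v},{t,v}} W13={{t,v}} W16={{v},{t,v}} W23={{u},{p,u},{q,u},{r,t},{r,u},{s,u},{t,u},{t,v},{p,t,u},{r,t,u}} W24={{r},{q,r},{r,t},{r,u},{s,u},{r,t,u}} W25={{r},{q,r},{r,t},{r,u},{r,t,u}} W26={{v},{q,r},{q,u},{t,v}} W34={{r,t},{r,u},{s,u},{r,t,u}} W35={{r,t},{r,u},{r,t,u}} W36={{q,u},{t,v}} W45={{r},{q,r},{r,t},{r,u},{r,t,u}} W46={{q,r}} W56={{q,r}}
  W123={{t,v}} W126={{v},{t,v}} W136={{t,v}} W234={{r,t},{r,u},{s,u},{r,t,u}} W235={{r,t},{r,u},{r,t,u}} W236={{q,u},{t,v}} W245={{r},{q,r},{r,t},{r,u},{r,t,u}} W246={{q,r}} W256={{q,r}} W345={{r,t},{r,u},{r,t,u}} W456={{q,r}}
  W1236={{t,v}} W2345={{r,t},{r,u},{r,t,u}} W2456={{q,r}}
components per intersection:
  W1: {{v},{t,v}}
  W2: {{r},{u},{p,u},{q,r},{q,u},{r,t},{r,u},{s,u},{t,u},{p,t,u},{r,t,u}} {{v},{t,v}}
  W3: {{p},{t},{u},{p,t},{p,u},{q,u},{r,t},{r,u},{s,u},{t,u},{t,v},{p,t,u},{r,t,u}}
  W4: {{r},{q,r},{r,t},{r,u},{r,t,u}} {{s},{s,u}}
  W5: {{r},{q,r},{r,t},{r,u},{r,t,u}}
  W6: {{q},{q,r},{q,u}} {{v},{t,v}}
  W12: {{v},{t,v}}
  W13: {{t,v}}
  W16: {{v},{t,v}}
  W23: {{u},{p,u},{q,u},{r,t},{r,u},{s,u},{t,u},{p,t,u},{r,t,u}} {{t,v}}
  W24: {{r},{q,r},{r,t},{r,u},{r,t,u}} {{s,u}}
  W25: {{r},{q,r},{r,t},{r,u},{r,t,u}}
  W26: {{v},{t,v}} {{q,r}} {{q,u}}
  W34: {{r,t},{r,u},{r,t,u}} {{s,u}}
  W35: {{r,t},{r,u},{r,t,u}}
  W36: {{q,u}} {{t,v}}
  W45: {{r},{q,r},{r,t},{r,u},{r,t,u}}
  W46: {{q,r}}
  W56: {{q,r}}
  W123: {{t,v}}
  W126: {{v},{t,v}}
  W136: {{t,v}}
  W234: {{r,t},{r,u},{r,t,u}} {{s,u}}
  W235: {{r,t},{r,u},{r,t,u}}
  W236: {{q,u}} {{t,v}}
  W245: {{r},{q,r},{r,t},{r,u},{r,t,u}}
  W246: {{q,r}}
  W256: {{q,r}}
  W345: {{r,t},{r,u},{r,t,u}}
  W456: {{q,r}}
  W1236: {{t,v}}
  W2345: {{r,t},{r,u},{r,t,u}}
  W2456: {{q,r}}
C dims 9,19,13,3; δ0: rk 8, SNF 1^8; δ1: rk 10, SNF 1^10; δ2: rk 3, SNF 1^3
degree 0: 9−8−0 = 1 → Ȟ^0 ≅ Z
degree 1: 19−10−8 = 1 → Ȟ^1 ≅ Z
degree 2: 13−3−10 = 0 → Ȟ^2 ≅ 0


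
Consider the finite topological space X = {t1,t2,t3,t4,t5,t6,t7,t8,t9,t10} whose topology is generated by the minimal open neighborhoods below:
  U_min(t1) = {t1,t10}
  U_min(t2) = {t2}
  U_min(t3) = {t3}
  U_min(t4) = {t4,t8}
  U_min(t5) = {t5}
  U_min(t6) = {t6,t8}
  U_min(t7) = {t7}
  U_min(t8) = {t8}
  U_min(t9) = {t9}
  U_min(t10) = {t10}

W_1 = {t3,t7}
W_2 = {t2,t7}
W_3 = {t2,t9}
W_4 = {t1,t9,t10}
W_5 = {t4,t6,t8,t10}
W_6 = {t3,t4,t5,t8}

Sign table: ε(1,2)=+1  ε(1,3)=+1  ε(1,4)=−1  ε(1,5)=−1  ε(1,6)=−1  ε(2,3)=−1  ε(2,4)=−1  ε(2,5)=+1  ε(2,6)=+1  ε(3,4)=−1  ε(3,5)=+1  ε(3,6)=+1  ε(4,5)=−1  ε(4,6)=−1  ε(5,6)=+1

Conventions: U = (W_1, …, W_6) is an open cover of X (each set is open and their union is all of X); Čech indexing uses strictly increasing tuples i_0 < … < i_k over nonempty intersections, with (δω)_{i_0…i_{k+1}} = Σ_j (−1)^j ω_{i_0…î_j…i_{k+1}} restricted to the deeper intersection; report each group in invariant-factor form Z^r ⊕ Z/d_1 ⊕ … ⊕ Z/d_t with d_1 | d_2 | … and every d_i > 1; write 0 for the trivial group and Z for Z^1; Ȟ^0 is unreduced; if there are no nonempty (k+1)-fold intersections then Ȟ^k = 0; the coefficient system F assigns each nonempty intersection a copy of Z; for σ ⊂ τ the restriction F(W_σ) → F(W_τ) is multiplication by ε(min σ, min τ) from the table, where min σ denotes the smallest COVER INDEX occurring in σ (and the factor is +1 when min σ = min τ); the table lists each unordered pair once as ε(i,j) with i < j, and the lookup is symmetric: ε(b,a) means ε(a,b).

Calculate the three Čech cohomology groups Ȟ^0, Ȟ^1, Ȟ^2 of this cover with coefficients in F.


nerve simplices:
  W12={t7} W16={t3} W23={t2} W34={t9} W45={t10} W56={t4,t8}
C dims 6,6; δ0: rk 5, SNF 1^5
degree 0: 6−5−0 = 1 → Ȟ^0 ≅ Z
degree 1: 6−0−5 = 1 → Ȟ^1 ≅ Z
degree 2: 0−0−0 = 0 → Ȟ^2 ≅ 0

Ȟ^0 ≅ Z, Ȟ^1 ≅ Z, Ȟ^2 ≅ 0


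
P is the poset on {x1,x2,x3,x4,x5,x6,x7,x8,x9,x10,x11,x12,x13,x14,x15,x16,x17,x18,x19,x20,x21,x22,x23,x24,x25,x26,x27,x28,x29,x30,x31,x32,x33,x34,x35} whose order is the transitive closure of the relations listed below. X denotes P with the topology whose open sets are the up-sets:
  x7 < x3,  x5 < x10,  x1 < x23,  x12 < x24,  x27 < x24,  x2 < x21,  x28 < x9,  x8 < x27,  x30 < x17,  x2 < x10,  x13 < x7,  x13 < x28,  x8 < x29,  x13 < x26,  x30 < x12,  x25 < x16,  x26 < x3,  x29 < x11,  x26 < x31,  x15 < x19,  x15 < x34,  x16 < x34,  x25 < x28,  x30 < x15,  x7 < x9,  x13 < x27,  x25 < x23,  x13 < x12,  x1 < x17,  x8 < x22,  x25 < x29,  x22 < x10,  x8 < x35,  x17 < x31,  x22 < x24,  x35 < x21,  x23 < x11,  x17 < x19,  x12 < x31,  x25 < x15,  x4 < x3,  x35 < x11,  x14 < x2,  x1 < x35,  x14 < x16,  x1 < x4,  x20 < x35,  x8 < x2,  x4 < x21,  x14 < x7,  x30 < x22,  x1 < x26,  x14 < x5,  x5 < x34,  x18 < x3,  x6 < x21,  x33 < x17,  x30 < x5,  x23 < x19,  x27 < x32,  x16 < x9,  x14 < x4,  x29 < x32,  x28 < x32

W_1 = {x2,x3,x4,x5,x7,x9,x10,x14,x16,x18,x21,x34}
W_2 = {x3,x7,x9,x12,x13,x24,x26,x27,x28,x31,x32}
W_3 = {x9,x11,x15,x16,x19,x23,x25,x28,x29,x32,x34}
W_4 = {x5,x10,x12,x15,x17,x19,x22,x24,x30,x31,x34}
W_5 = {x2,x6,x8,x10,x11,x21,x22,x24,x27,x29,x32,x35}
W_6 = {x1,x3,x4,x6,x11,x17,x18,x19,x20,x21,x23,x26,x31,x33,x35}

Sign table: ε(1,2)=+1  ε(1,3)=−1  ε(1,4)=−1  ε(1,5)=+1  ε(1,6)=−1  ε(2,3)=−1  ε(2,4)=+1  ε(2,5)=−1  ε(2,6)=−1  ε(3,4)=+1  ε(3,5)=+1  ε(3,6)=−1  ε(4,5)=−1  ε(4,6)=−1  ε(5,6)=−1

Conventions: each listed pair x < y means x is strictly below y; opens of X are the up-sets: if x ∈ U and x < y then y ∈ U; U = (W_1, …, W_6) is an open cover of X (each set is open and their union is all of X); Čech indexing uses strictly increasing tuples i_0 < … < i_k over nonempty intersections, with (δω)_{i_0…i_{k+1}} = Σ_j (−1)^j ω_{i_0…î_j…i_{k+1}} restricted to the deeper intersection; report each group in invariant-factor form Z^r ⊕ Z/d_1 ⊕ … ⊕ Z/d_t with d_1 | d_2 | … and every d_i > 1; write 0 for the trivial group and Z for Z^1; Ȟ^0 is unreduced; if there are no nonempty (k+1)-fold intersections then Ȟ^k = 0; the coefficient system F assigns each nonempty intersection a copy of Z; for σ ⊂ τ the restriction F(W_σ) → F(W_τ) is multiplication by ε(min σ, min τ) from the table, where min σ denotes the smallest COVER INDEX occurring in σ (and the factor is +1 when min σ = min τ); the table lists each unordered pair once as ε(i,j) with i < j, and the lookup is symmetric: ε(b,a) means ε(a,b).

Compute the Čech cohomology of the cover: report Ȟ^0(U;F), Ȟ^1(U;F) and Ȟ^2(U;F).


nerve of the cover:
  W12={x3,x7,x9} W13={x9,x16,x34} W14={x5,x10,x34} W15={x2,x10,x21} W16={x3,x4,x18,x21} W23={x9,x28,x32} W24={x12,x24,x31} W25={x24,x27,x32} W26={x3,x26,x31} W34={x15,x19,x34} W35={x11,x29,x32} W36={x11,x19,x23} W45={x10,x22,x24} W46={x17,x19,x31} W56={x6,x11,x21,x35}
  W123={x9} W126={x3} W134={x34} W145={x10} W156={x21} W235={x32} W245={x24} W246={x31} W346={x19} W356={x11}
C dims 6,15,10; δ0: rk 6, SNF 1^5·2; δ1: rk 9, SNF 1^9
Ȟ^0 = (6 − 6) − 0 = 0, so Ȟ^0 ≅ 0
Ȟ^1 = (15 − 9) − 6 = 0 plus torsion [2], so Ȟ^1 ≅ Z/2
Ȟ^2 = (10 − 0) − 9 = 1, so Ȟ^2 ≅ Z

Ȟ^0 = 0; Ȟ^1 = Z/2; Ȟ^2 = Z
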